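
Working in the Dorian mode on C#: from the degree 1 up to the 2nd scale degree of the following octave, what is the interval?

major 9th

Spelling the Dorian mode on C#: C# D# E F# G# A# B.
Degree 1 = C#; 2nd scale degree (up an octave) = D#.
Counting 9 letters and 14 half steps from C# gives a major ninth.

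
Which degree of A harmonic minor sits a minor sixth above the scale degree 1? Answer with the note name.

The scale is A B C D E F G♯.
The scale degree 1 is A; a minor sixth above that is F — scale degree 6.

F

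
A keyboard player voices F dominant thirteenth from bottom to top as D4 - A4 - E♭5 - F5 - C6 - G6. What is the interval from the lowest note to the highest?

perfect 18th

The outer voices are D4 and G6.
D up to G spans 18 letter names and 29 semitones — a perfect 18th.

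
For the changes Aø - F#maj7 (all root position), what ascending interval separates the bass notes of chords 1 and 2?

M6

The roots are A and F#.
Counting 6 letters and 9 half steps from A gives a major sixth.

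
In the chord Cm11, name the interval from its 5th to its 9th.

perfect fifth

C minor eleventh is spelled C, E♭, G, B♭, D, F.
So we need the interval from G up to D.
From G to D is 7 semitones, exactly the perfect fifth.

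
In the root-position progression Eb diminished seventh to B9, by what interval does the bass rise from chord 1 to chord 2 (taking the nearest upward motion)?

A5

The roots are Eb and B.
Eb up to B is 8 semitones, a half step wider than a perfect fifth, so the interval is augmented.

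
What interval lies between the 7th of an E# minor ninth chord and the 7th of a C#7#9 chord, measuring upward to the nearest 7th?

E# minor ninth has D# as its 7th, and C#7#9 has B as its 7th.
D# up to B is 8 semitones, a half step narrower than a major sixth, so the interval is minor.

minor 6th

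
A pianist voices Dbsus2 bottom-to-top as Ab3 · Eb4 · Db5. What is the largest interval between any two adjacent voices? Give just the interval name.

Adjacent intervals: Ab3→Eb4 = perfect fifth; Eb4→Db5 = minor seventh.
The largest is Eb4 to Db5, a minor seventh (10 semitones).

minor seventh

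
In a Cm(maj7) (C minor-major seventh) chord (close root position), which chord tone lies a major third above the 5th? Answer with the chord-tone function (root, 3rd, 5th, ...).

The chord tones of CmM7 (C minor-major seventh) are C E♭ G B.
The 5th is G. A major third above G is B.
B is the chord's 7th.

7th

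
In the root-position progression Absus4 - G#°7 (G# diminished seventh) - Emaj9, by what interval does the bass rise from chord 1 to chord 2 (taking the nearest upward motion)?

The roots are Ab and G#.
From Ab to G#: 12 semitones over a seventh = augmented.

augmented seventh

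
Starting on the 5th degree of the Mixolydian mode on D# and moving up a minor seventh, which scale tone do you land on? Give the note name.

The scale is D# E# F## G# A# B# C#.
The 5th degree is A#; a minor seventh above that is G# — scale degree 4.

G#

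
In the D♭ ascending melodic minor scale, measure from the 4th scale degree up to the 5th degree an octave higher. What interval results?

The scale runs D♭ E♭ F♭ G♭ A♭ B♭ C.
4th scale degree = G♭; degree 5 (up an octave) = A♭.
Counting 9 letters and 14 half steps from G♭ gives a major ninth.

major 9th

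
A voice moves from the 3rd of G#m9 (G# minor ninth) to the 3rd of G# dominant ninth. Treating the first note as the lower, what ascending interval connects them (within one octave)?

The 3rd of G#m9 (G# minor ninth) is B; the 3rd of G# dominant ninth is B#.
1 letter names make it a unison; at 1 semitone (a half step wider than perfect) the quality is augmented.

augmented unison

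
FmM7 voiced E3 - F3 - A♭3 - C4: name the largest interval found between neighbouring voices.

Adjacent intervals: E3→F3 = minor second; F3→A♭3 = minor third; A♭3→C4 = major third.
The largest is A♭3 to C4, a major third (4 semitones).

major third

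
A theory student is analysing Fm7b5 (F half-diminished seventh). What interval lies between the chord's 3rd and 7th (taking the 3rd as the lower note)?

perfect fifth

F half-diminished seventh: F-A♭-C♭-E♭.
That puts A♭ below E♭.
Counting 5 letters and 7 half steps from A♭ gives a perfect fifth.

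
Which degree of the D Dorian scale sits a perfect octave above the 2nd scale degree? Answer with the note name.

The scale is D E F G A B C.
The 2nd scale degree is E; a perfect octave above that is E — scale degree 2.

E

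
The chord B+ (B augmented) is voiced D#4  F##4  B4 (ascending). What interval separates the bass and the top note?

The outer voices are D#4 and B4.
6 letter names make it a sixth; at 8 semitones (a half step narrower than major) the quality is minor.

minor sixth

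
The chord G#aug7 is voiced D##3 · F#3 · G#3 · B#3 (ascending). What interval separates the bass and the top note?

minor sixth

The outer voices are D##3 and B#3.
From D## to B#: 8 semitones over a sixth = minor.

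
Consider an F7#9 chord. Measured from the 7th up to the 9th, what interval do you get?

F7#9 (F dominant seventh sharp nine) is spelled F-A-C-E♭-G♯.
So we need the interval from E♭ up to G♯.
3 letter names make it a third; at 5 semitones (a half step wider than major) the quality is augmented.

augmented 3rd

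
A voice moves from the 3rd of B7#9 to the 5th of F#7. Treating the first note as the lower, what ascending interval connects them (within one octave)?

minor seventh

The 3rd of B7#9 is D#; the 5th of F#7 is C#.
7 letter names make it a seventh; at 10 semitones (a half step narrower than major) the quality is minor.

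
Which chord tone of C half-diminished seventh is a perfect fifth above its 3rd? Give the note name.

The chord tones of Cø7 are C Eb Gb Bb.
The 3rd is Eb. A perfect fifth above Eb is Bb.
Bb is the chord's 7th.

Bb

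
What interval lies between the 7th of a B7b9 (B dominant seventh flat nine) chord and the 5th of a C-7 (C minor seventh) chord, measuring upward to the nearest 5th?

B7b9 (B dominant seventh flat nine) has A as its 7th, and C-7 (C minor seventh) has G as its 5th.
A up to G is 10 semitones, a half step narrower than a major seventh, so the interval is minor.

m7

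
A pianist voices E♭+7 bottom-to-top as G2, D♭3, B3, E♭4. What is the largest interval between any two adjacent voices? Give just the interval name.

augmented 6th

Adjacent intervals: G2→D♭3 = diminished fifth; D♭3→B3 = augmented sixth; B3→E♭4 = diminished fourth.
The largest is D♭3 to B3, an augmented sixth (10 semitones).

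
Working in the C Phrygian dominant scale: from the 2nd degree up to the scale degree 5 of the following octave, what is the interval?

A11

C phrygian dominant: C Db E F G Ab Bb.
So we need the interval from Db up to G.
11 letter names make it an eleventh; at 18 semitones (a half step wider than perfect) the quality is augmented.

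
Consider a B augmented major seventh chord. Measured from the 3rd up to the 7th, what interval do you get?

Spelling the chord: B–D#–F##–A#.
The 3rd is D# and the 7th is A#.
Counting 5 letters and 7 half steps from D# gives a perfect fifth.

perfect fifth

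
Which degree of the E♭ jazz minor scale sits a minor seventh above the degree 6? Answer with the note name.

The scale is E♭ F G♭ A♭ B♭ C D.
The degree 6 is C; a minor seventh above that is B♭ — scale degree 5.

Bb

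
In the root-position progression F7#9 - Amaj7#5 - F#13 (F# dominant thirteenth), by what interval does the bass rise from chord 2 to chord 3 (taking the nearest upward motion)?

major sixth

The roots are A and F#.
Counting 6 letters and 9 half steps from A gives a major sixth.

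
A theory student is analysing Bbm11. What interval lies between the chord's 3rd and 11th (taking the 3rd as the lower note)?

Bbm11: Bb–Db–F–Ab–C–Eb.
So we need the interval from Db up to Eb.
Counting 9 letters and 14 half steps from Db gives a major ninth.

major ninth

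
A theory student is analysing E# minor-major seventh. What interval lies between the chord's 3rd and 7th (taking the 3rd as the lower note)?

augmented fifth

E# minor-major seventh is spelled E#-G#-B#-D##.
So we need the interval from G# up to D##.
5 letter names make it a fifth; at 8 semitones (a half step wider than perfect) the quality is augmented.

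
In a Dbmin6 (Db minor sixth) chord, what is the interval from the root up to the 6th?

major 6th

Db minor sixth: Db Fb Ab Bb.
The root is Db and the 6th is Bb.
Db up to Bb spans 6 letter names and 9 semitones — a major sixth.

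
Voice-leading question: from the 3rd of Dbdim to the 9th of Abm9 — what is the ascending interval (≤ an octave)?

A4

Dbdim has Fb as its 3rd, and Abm9 has Bb as its 9th.
Fb up to Bb is 6 semitones, a half step wider than a perfect fourth, so the interval is augmented.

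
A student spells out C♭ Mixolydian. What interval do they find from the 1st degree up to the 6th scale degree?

C♭ mixolydian: C♭ D♭ E♭ F♭ G♭ A♭ B𝄫.
The 1st degree is C♭ and the degree 6 is A♭.
From C♭ to A♭ is 9 semitones, exactly the major sixth.

major sixth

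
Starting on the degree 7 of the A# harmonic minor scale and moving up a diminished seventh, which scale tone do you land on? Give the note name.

The scale is A# B# C# D# E# F# G##.
The degree 7 is G##; a diminished seventh above that is F# — scale degree 6.

F#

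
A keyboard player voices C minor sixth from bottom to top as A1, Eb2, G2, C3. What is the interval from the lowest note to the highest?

The outer voices are A1 and C3.
10 letter names make it a tenth; at 15 semitones (a half step narrower than major) the quality is minor.

m10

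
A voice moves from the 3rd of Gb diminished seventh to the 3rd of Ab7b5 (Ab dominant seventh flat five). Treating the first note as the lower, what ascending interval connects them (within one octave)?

The 3rd of Gb diminished seventh is Bbb; the 3rd of Ab7b5 (Ab dominant seventh flat five) is C.
From Bbb to C: 3 semitones over a second = augmented.

A2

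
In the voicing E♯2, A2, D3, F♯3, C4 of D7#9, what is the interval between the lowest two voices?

diminished 4th

Those voices are E♯2 and A2.
4 letter names make it a fourth; at 4 semitones (a half step narrower than perfect) the quality is diminished.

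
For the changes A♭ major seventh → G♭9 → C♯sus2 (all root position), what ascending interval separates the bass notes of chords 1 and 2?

The roots are A♭ and G♭.
7 letter names make it a seventh; at 10 semitones (a half step narrower than major) the quality is minor.

minor seventh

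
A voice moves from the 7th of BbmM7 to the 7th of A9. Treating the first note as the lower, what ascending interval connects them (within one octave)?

The 7th of BbmM7 is A; the 7th of A9 is G.
From A to G: 10 semitones over a seventh = minor.

minor seventh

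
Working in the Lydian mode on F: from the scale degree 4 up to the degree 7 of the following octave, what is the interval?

perfect 11th

F lydian: F G A B C D E.
Scale degree 4 = B; scale degree 7 (up an octave) = E.
From B to E is 17 semitones, exactly the perfect eleventh.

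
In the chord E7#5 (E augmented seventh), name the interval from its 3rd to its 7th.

Spelling the chord: E, G♯, B♯, D.
The 3rd is G♯ and the 7th is D.
5 letter names make it a fifth; at 6 semitones (a half step narrower than perfect) the quality is diminished.
This 3–7 tritone is the characteristic tension at the heart of the dominant sound.

diminished 5th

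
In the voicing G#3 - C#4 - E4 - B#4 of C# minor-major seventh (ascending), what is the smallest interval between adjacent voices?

Adjacent intervals: G#3→C#4 = perfect fourth; C#4→E4 = minor third; E4→B#4 = augmented fifth.
The smallest is C#4 to E4, a minor third (3 semitones).

m3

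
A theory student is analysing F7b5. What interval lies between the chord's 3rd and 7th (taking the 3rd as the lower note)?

The chord tones of F dominant seventh flat five are F A Cb Eb.
That puts A below Eb.
5 letter names make it a fifth; at 6 semitones (a half step narrower than perfect) the quality is diminished.
That tritone between 3rd and 7th is what gives the dominant seventh its pull toward resolution.

diminished 5th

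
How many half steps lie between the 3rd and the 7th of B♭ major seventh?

Spelling the chord: B♭–D–F–A.
D to A is a perfect fifth: 7 semitones.

7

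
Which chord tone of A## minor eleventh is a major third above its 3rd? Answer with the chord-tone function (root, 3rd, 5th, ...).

A## minor eleventh: A##-C##-E##-G##-B##-D##.
The 3rd is C##. A major third above C## is E##.
E## is the chord's 5th.

5th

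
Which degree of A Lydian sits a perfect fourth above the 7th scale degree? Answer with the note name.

The scale is A B C# D# E F# G#.
The 7th scale degree is G#; a perfect fourth above that is C# — scale degree 3.

C#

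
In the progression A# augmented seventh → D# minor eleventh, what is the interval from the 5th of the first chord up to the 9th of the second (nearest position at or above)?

A# augmented seventh has E## as its 5th, and D# minor eleventh has E# as its 9th.
E## up to E# is 11 semitones, a half step narrower than a perfect octave, so the interval is diminished.

diminished 8th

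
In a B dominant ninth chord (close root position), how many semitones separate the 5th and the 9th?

7

B dominant ninth: B-D♯-F♯-A-C♯.
F♯ to C♯ is a perfect fifth: 7 semitones.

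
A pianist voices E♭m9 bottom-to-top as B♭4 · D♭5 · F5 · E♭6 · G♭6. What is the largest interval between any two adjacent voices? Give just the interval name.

m7

Adjacent intervals: B♭4→D♭5 = minor third; D♭5→F5 = major third; F5→E♭6 = minor seventh; E♭6→G♭6 = minor third.
The largest is F5 to E♭6, a minor seventh (10 semitones).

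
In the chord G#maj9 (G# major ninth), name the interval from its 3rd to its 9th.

minor seventh

The chord tones of G# major ninth are G#–B#–D#–F##–A#.
The 3rd is B# and the 9th is A#.
From B# to A#: 10 semitones over a seventh = minor.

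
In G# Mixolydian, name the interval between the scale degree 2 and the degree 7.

The scale runs G# A# B# C# D# E# F#.
The scale degree 2 is A# and the 7th degree is F#.
6 letter names make it a sixth; at 8 semitones (a half step narrower than major) the quality is minor.

minor sixth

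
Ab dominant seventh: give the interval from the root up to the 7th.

Ab dominant seventh is spelled Ab C Eb Gb.
Root = Ab; 7th = Gb.
7 letter names make it a seventh; at 10 semitones (a half step narrower than major) the quality is minor.

minor seventh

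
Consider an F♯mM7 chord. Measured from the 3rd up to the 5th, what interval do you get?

Spelling the chord: F♯–A–C♯–E♯.
The 3rd is A and the 5th is C♯.
A up to C♯ spans 3 letter names and 4 semitones — a major third.

M3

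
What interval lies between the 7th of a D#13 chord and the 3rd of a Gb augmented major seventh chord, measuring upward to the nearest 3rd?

diminished seventh

The 7th of D#13 is C#; the 3rd of Gb augmented major seventh is Bb.
C# up to Bb is 9 semitones, a whole step narrower than a major seventh, so the interval is diminished.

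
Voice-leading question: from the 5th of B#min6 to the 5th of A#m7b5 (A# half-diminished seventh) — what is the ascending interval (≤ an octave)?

diminished seventh

The 5th of B#min6 is F##; the 5th of A#m7b5 (A# half-diminished seventh) is E.
7 letter names make it a seventh; at 9 semitones (a whole step narrower than major) the quality is diminished.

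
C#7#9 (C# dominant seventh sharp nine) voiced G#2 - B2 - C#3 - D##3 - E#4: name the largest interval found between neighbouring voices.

minor 9th

Adjacent intervals: G#2→B2 = minor third; B2→C#3 = major second; C#3→D##3 = augmented second; D##3→E#4 = minor ninth.
The largest is D##3 to E#4, a minor ninth (13 semitones).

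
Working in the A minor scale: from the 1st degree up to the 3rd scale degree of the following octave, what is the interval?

The scale runs A B C D E F G.
1st degree = A; degree 3 (up an octave) = C.
From A to C: 15 semitones over a tenth = minor.

minor tenth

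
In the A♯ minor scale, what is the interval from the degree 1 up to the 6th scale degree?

Spelling the A♯ minor scale: A♯ B♯ C♯ D♯ E♯ F♯ G♯.
That puts A♯ below F♯.
6 letter names make it a sixth; at 8 semitones (a half step narrower than major) the quality is minor.

minor sixth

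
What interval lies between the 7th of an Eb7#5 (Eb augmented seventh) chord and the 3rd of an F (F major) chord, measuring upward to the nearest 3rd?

augmented fifth

Eb7#5 (Eb augmented seventh) has Db as its 7th, and F (F major) has A as its 3rd.
Db up to A is 8 semitones, a half step wider than a perfect fifth, so the interval is augmented.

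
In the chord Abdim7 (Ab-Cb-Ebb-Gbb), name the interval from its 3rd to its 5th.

minor third

That puts Cb below Ebb.
Cb up to Ebb is 3 semitones, a half step narrower than a major third, so the interval is minor.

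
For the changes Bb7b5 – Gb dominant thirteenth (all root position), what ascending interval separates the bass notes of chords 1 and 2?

The roots are Bb and Gb.
Bb up to Gb is 8 semitones, a half step narrower than a major sixth, so the interval is minor.

minor sixth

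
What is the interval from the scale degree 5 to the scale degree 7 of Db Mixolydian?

m3

The scale runs Db Eb F Gb Ab Bb Cb.
Scale degree 5 = Ab; degree 7 = Cb.
Ab up to Cb is 3 semitones, a half step narrower than a major third, so the interval is minor.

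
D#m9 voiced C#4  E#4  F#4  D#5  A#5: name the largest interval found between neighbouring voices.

major 6th

Adjacent intervals: C#4→E#4 = major third; E#4→F#4 = minor second; F#4→D#5 = major sixth; D#5→A#5 = perfect fifth.
The largest is F#4 to D#5, a major sixth (9 semitones).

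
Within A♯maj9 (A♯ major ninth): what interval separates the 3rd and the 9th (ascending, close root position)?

m7

A♯maj9: A♯, C𝄪, E♯, G𝄪, B♯.
The 3rd is C𝄪 and the 9th is B♯.
From C𝄪 to B♯: 10 semitones over a seventh = minor.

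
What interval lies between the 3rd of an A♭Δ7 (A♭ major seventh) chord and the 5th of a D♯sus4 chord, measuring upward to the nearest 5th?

A♭Δ7 (A♭ major seventh) has C as its 3rd, and D♯sus4 has A♯ as its 5th.
6 letter names make it a sixth; at 10 semitones (a half step wider than major) the quality is augmented.

A6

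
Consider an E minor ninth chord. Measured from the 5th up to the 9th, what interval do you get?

perfect fifth

Emin9 is spelled E, G, B, D, F#.
The 5th is B and the 9th is F#.
Counting 5 letters and 7 half steps from B gives a perfect fifth.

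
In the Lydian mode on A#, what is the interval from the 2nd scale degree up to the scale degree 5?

perfect fourth

A# lydian: A# B# C## D## E# F## G##.
That puts B# below E#.
B# up to E# spans 4 letter names and 5 semitones — a perfect fourth.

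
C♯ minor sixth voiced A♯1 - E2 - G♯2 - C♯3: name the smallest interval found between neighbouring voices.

Adjacent intervals: A♯1→E2 = diminished fifth; E2→G♯2 = major third; G♯2→C♯3 = perfect fourth.
The smallest is E2 to G♯2, a major third (4 semitones).

M3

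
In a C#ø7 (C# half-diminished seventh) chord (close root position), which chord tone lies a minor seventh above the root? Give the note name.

The chord tones of C#ø7 (C# half-diminished seventh) are C# E G B.
The root is C#. A minor seventh above C# is B.
B is the chord's 7th.

B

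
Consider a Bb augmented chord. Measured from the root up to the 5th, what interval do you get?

augmented fifth

The chord tones of Bb+ are Bb D F#.
Root = Bb; 5th = F#.
5 letter names make it a fifth; at 8 semitones (a half step wider than perfect) the quality is augmented.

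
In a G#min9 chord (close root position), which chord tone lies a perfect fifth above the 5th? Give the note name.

G#min9 is spelled G#, B, D#, F#, A#.
The 5th is D#. A perfect fifth above D# is A#.
A# is the chord's 9th.

A#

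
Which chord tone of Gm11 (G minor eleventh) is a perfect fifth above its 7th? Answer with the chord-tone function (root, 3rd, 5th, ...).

The chord tones of Gm11 are G–Bb–D–F–A–C.
The 7th is F. A perfect fifth above F is C.
C is the chord's 11th.

11th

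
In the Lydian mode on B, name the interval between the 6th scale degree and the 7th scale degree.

B lydian: B C# D# E# F# G# A#.
So we need the interval from G# up to A#.
From G# to A# is 2 semitones, exactly the major second.

major second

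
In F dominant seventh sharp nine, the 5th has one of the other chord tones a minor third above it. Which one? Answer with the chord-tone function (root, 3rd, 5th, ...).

F7#9 (F dominant seventh sharp nine): F–A–C–Eb–G#.
The 5th is C. A minor third above C is Eb.
Eb is the chord's 7th.

7th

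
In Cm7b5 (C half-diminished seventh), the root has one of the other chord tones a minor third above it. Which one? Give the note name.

Eb

Spelling the chord: C-Eb-Gb-Bb.
The root is C. A minor third above C is Eb.
Eb is the chord's 3rd.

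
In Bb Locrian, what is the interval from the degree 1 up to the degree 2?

Spelling Bb Locrian: Bb Cb Db Eb Fb Gb Ab.
So we need the interval from Bb up to Cb.
Bb up to Cb is 1 semitone, a half step narrower than a major second, so the interval is minor.

minor 2nd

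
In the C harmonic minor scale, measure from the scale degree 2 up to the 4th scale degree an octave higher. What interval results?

The scale runs C D Eb F G Ab B.
Scale degree 2 = D; 4th scale degree (up an octave) = F.
D up to F is 15 semitones, a half step narrower than a major tenth, so the interval is minor.

minor tenth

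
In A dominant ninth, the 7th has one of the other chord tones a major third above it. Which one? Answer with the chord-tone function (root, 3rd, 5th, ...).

9th

A dominant ninth: A, C#, E, G, B.
The 7th is G. A major third above G is B.
B is the chord's 9th.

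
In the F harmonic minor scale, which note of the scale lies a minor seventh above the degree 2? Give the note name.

F

The scale is F G Ab Bb C Db E.
The degree 2 is G; a minor seventh above that is F — scale degree 1.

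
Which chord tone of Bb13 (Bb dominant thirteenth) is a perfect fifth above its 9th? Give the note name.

Bb13 is spelled Bb–D–F–Ab–C–G.
The 9th is C. A perfect fifth above C is G.
G is the chord's 13th.

G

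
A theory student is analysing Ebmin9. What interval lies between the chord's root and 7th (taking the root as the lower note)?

minor seventh

Ebmin9 (Eb minor ninth): Eb Gb Bb Db F.
So we need the interval from Eb up to Db.
From Eb to Db: 10 semitones over a seventh = minor.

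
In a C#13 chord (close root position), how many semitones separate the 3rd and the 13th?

The chord tones of C#13 are C# E# G# B D# A#.
E# to A# is a perfect eleventh: 17 semitones.

17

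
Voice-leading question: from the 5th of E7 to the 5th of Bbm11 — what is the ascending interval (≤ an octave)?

diminished fifth

E7 has B as its 5th, and Bbm11 has F as its 5th.
B up to F is 6 semitones, a half step narrower than a perfect fifth, so the interval is diminished.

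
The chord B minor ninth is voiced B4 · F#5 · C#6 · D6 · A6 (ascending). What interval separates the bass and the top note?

The outer voices are B4 and A6.
14 letter names make it a fourteenth; at 22 semitones (a half step narrower than major) the quality is minor.

m14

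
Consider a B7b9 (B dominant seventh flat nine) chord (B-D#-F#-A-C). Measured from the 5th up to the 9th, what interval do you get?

5th = F#; 9th = C.
5 letter names make it a fifth; at 6 semitones (a half step narrower than perfect) the quality is diminished.

diminished fifth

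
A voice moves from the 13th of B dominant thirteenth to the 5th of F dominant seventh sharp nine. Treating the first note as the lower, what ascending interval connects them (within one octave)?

diminished fourth

The 13th of B dominant thirteenth is G♯; the 5th of F dominant seventh sharp nine is C.
G♯ up to C is 4 semitones, a half step narrower than a perfect fourth, so the interval is diminished.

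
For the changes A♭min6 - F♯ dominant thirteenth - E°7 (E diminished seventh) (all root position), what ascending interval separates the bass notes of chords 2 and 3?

The roots are F♯ and E.
F♯ up to E is 10 semitones, a half step narrower than a major seventh, so the interval is minor.

m7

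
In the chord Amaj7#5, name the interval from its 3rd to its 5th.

major third

Spelling the chord: A-C#-E#-G#.
3rd = C#; 5th = E#.
Counting 3 letters and 4 half steps from C# gives a major third.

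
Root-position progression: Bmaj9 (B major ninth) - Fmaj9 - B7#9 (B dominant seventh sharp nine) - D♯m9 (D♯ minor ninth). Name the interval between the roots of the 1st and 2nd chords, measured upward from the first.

The roots are B and F.
5 letter names make it a fifth; at 6 semitones (a half step narrower than perfect) the quality is diminished.

d5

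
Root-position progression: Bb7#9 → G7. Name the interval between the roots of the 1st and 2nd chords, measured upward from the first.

major sixth

The roots are Bb and G.
From Bb to G is 9 semitones, exactly the major sixth.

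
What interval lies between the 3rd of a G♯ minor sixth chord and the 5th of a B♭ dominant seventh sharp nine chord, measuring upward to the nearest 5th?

diminished fifth

G♯ minor sixth has B as its 3rd, and B♭ dominant seventh sharp nine has F as its 5th.
From B to F: 6 semitones over a fifth = diminished.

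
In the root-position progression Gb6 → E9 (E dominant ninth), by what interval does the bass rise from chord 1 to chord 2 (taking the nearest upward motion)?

A6

The roots are Gb and E.
Gb up to E is 10 semitones, a half step wider than a major sixth, so the interval is augmented.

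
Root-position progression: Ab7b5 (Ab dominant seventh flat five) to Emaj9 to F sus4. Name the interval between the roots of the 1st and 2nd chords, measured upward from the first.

A5

The roots are Ab and E.
5 letter names make it a fifth; at 8 semitones (a half step wider than perfect) the quality is augmented.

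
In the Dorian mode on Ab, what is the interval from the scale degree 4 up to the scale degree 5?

Ab dorian: Ab Bb Cb Db Eb F Gb.
That puts Db below Eb.
From Db to Eb is 2 semitones, exactly the major second.

major second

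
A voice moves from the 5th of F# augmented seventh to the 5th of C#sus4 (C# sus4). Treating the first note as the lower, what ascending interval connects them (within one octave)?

The 5th of F# augmented seventh is C##; the 5th of C#sus4 (C# sus4) is G#.
From C## to G#: 6 semitones over a fifth = diminished.

diminished fifth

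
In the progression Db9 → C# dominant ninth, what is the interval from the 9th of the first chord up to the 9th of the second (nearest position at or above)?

Db9 has Eb as its 9th, and C# dominant ninth has D# as its 9th.
7 letter names make it a seventh; at 12 semitones (a half step wider than major) the quality is augmented.

augmented seventh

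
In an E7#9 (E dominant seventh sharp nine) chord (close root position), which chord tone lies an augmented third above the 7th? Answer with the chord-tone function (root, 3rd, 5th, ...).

9th

The chord tones of E7#9 are E-G#-B-D-F##.
The 7th is D. An augmented third above D is F##.
F## is the chord's 9th.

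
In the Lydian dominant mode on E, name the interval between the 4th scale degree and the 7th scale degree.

d4

The scale runs E F# G# A# B C# D.
4th scale degree = A#; 7th degree = D.
A# up to D is 4 semitones, a half step narrower than a perfect fourth, so the interval is diminished.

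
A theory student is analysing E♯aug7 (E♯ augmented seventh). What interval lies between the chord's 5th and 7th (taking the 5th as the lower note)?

diminished third

The chord tones of E♯+7 are E♯-G𝄪-B𝄪-D♯.
So we need the interval from B𝄪 up to D♯.
From B𝄪 to D♯: 2 semitones over a third = diminished.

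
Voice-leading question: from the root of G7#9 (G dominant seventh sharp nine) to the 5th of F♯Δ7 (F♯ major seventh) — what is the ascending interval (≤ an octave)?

G7#9 (G dominant seventh sharp nine) has G as its root, and F♯Δ7 (F♯ major seventh) has C♯ as its 5th.
4 letter names make it a fourth; at 6 semitones (a half step wider than perfect) the quality is augmented.

A4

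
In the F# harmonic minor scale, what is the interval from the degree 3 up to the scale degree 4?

major second

F# harmonic minor: F# G# A B C# D E#.
Degree 3 = A; 4th degree = B.
Counting 2 letters and 2 half steps from A gives a major second.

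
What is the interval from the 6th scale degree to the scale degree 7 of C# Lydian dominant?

Spelling C# Lydian dominant: C# D# E# F## G# A# B.
So we need the interval from A# up to B.
From A# to B: 1 semitone over a second = minor.

m2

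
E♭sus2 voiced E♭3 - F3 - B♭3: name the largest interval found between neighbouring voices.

perfect fourth

Adjacent intervals: E♭3→F3 = major second; F3→B♭3 = perfect fourth.
The largest is F3 to B♭3, a perfect fourth (5 semitones).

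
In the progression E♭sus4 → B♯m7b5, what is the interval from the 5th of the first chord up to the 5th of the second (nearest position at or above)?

The 5th of E♭sus4 is B♭; the 5th of B♯m7b5 is F♯.
5 letter names make it a fifth; at 8 semitones (a half step wider than perfect) the quality is augmented.

augmented fifth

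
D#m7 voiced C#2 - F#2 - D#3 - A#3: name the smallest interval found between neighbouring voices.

perfect fourth

Adjacent intervals: C#2→F#2 = perfect fourth; F#2→D#3 = major sixth; D#3→A#3 = perfect fifth.
The smallest is C#2 to F#2, a perfect fourth (5 semitones).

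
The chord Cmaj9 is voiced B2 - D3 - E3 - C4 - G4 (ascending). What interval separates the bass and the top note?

The outer voices are B2 and G4.
B up to G is 20 semitones, a half step narrower than a major thirteenth, so the interval is minor.

m13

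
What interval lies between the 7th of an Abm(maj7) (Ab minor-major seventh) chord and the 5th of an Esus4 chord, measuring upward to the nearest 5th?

major third

The 7th of Abm(maj7) (Ab minor-major seventh) is G; the 5th of Esus4 is B.
From G to B is 4 semitones, exactly the major third.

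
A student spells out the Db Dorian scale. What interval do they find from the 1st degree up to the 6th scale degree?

Db dorian: Db Eb Fb Gb Ab Bb Cb.
1st degree = Db; 6th degree = Bb.
Db up to Bb spans 6 letter names and 9 semitones — a major sixth.

M6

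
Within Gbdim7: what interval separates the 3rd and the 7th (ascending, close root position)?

d5

Gbdim7 is spelled Gb, Bbb, Dbb, Fbb.
That puts Bbb below Fbb.
Bbb up to Fbb is 6 semitones, a half step narrower than a perfect fifth, so the interval is diminished.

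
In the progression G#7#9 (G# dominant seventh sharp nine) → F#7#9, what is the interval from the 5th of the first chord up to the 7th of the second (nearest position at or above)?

G#7#9 (G# dominant seventh sharp nine) has D# as its 5th, and F#7#9 has E as its 7th.
From D# to E: 1 semitone over a second = minor.

minor second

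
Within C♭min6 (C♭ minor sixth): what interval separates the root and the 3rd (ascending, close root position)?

minor third

The chord tones of C♭min6 are C♭ E𝄫 G♭ A♭.
The root is C♭ and the 3rd is E𝄫.
3 letter names make it a third; at 3 semitones (a half step narrower than major) the quality is minor.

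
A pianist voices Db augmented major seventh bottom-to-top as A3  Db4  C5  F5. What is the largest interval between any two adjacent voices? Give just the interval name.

Adjacent intervals: A3→Db4 = diminished fourth; Db4→C5 = major seventh; C5→F5 = perfect fourth.
The largest is Db4 to C5, a major seventh (11 semitones).

major seventh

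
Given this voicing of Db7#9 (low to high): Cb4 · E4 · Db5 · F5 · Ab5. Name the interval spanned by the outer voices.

major thirteenth

The outer voices are Cb4 and Ab5.
Cb up to Ab spans 13 letter names and 21 semitones — a major thirteenth.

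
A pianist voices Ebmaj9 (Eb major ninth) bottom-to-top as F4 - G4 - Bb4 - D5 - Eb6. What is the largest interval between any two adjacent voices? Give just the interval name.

Adjacent intervals: F4→G4 = major second; G4→Bb4 = minor third; Bb4→D5 = major third; D5→Eb6 = minor ninth.
The largest is D5 to Eb6, a minor ninth (13 semitones).

minor ninth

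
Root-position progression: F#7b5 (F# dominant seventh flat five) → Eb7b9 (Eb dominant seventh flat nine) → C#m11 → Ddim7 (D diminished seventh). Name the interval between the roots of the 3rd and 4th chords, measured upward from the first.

The roots are C# and D.
2 letter names make it a second; at 1 semitone (a half step narrower than major) the quality is minor.

minor second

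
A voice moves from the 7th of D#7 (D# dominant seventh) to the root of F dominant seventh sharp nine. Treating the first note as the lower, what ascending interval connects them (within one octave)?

The 7th of D#7 (D# dominant seventh) is C#; the root of F dominant seventh sharp nine is F.
From C# to F: 4 semitones over a fourth = diminished.

d4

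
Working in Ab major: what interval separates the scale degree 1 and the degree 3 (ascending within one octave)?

Spelling Ab major: Ab Bb C Db Eb F G.
The scale degree 1 is Ab and the 3rd degree is C.
Counting 3 letters and 4 half steps from Ab gives a major third.

major third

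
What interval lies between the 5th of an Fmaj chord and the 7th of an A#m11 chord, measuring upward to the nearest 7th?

augmented fifth

Fmaj has C as its 5th, and A#m11 has G# as its 7th.
5 letter names make it a fifth; at 8 semitones (a half step wider than perfect) the quality is augmented.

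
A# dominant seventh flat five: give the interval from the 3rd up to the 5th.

diminished 3rd

A# dominant seventh flat five: A#, C##, E, G#.
So we need the interval from C## up to E.
3 letter names make it a third; at 2 semitones (a whole step narrower than major) the quality is diminished.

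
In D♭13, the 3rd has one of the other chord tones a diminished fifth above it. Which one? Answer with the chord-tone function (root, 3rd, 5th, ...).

D♭13: D♭–F–A♭–C♭–E♭–B♭.
The 3rd is F. A diminished fifth above F is C♭.
C♭ is the chord's 7th.

7th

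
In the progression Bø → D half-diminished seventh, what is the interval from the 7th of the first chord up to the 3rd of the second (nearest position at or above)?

The 7th of Bø is A; the 3rd of D half-diminished seventh is F.
A up to F is 8 semitones, a half step narrower than a major sixth, so the interval is minor.

m6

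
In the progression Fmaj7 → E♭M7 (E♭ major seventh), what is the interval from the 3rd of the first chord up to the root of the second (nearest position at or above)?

d5

Fmaj7 has A as its 3rd, and E♭M7 (E♭ major seventh) has E♭ as its root.
From A to E♭: 6 semitones over a fifth = diminished.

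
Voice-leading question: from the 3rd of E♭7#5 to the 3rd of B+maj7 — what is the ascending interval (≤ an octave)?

The 3rd of E♭7#5 is G; the 3rd of B+maj7 is D♯.
5 letter names make it a fifth; at 8 semitones (a half step wider than perfect) the quality is augmented.

augmented fifth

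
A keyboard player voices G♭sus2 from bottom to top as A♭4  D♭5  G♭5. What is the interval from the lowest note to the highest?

The outer voices are A♭4 and G♭5.
From A♭ to G♭: 10 semitones over a seventh = minor.

minor seventh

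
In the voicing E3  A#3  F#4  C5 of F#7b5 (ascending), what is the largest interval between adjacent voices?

minor 6th

Adjacent intervals: E3→A#3 = augmented fourth; A#3→F#4 = minor sixth; F#4→C5 = diminished fifth.
The largest is A#3 to F#4, a minor sixth (8 semitones).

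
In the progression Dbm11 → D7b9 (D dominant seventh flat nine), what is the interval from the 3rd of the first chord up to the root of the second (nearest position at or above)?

augmented sixth

The 3rd of Dbm11 is Fb; the root of D7b9 (D dominant seventh flat nine) is D.
Fb up to D is 10 semitones, a half step wider than a major sixth, so the interval is augmented.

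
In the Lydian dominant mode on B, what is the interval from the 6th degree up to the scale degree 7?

minor second

B lydian dominant: B C♯ D♯ E♯ F♯ G♯ A.
That puts G♯ below A.
From G♯ to A: 1 semitone over a second = minor.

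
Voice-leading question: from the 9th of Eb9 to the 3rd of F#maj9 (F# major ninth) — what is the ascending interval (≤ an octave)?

augmented third

The 9th of Eb9 is F; the 3rd of F#maj9 (F# major ninth) is A#.
3 letter names make it a third; at 5 semitones (a half step wider than major) the quality is augmented.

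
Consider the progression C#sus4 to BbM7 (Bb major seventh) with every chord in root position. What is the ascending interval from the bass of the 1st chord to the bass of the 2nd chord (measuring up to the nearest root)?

diminished seventh

The roots are C# and Bb.
7 letter names make it a seventh; at 9 semitones (a whole step narrower than major) the quality is diminished.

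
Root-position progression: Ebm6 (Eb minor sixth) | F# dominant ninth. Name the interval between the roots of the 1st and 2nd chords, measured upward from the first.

The roots are Eb and F#.
2 letter names make it a second; at 3 semitones (a half step wider than major) the quality is augmented.

augmented 2nd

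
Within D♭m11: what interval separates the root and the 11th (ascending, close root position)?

Spelling the chord: D♭-F♭-A♭-C♭-E♭-G♭.
Root = D♭; 11th = G♭.
From D♭ to G♭ is 17 semitones, exactly the perfect eleventh.

perfect 11th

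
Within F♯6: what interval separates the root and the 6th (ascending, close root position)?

major sixth

F♯6: F♯, A♯, C♯, D♯.
So we need the interval from F♯ up to D♯.
Counting 6 letters and 9 half steps from F♯ gives a major sixth.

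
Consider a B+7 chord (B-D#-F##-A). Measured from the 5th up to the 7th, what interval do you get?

diminished third

The 5th is F## and the 7th is A.
F## up to A is 2 semitones, a whole step narrower than a major third, so the interval is diminished.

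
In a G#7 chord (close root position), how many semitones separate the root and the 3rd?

4

The chord tones of G#7 (G# dominant seventh) are G#, B#, D#, F#.
G# to B# is a major third: 4 semitones.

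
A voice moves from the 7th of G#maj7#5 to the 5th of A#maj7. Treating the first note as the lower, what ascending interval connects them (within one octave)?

minor seventh

The 7th of G#maj7#5 is F##; the 5th of A#maj7 is E#.
7 letter names make it a seventh; at 10 semitones (a half step narrower than major) the quality is minor.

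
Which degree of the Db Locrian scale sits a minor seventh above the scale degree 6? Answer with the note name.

Abb

The scale is Db Ebb Fb Gb Abb Bbb Cb.
The scale degree 6 is Bbb; a minor seventh above that is Abb — scale degree 5.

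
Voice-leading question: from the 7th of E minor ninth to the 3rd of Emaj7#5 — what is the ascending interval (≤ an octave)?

E minor ninth has D as its 7th, and Emaj7#5 has G# as its 3rd.
4 letter names make it a fourth; at 6 semitones (a half step wider than perfect) the quality is augmented.

augmented fourth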